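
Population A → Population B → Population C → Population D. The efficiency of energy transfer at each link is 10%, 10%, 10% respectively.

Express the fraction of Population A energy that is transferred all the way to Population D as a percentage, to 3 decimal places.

0.100%

Product of link efficiencies: 0.1 × 0.1 × 0.1 = 0.001
As a percentage: 0.001 × 100 = 0.100%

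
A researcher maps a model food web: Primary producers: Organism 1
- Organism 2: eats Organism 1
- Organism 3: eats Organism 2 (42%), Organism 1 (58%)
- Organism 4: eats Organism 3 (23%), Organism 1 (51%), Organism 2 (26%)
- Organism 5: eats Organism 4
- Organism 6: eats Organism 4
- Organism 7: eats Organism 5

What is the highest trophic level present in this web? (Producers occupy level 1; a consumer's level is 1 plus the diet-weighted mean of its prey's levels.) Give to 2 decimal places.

4.59

Organism 2: 1 + 1 = 2
Organism 3: 1 + (0.42×2 + 0.58×1) = 2.42
Organism 4: 1 + (0.23×2.42 + 0.51×1 + 0.26×2) = 2.5866
Organism 5: 1 + 2.5866 = 3.5866
Organism 6: 1 + 2.5866 = 3.5866
Organism 7: 1 + 3.5866 = 4.5866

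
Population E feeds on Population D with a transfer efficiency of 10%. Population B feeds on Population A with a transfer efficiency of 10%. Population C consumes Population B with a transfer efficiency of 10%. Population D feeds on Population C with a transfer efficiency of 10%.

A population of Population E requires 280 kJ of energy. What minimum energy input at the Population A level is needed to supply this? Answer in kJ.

Cumulative transfer efficiency: 0.1 × 0.1 × 0.1 × 0.1 = 0.0001
Population A energy = 280 / 0.0001 = 2800000 kJ

2800000 kJ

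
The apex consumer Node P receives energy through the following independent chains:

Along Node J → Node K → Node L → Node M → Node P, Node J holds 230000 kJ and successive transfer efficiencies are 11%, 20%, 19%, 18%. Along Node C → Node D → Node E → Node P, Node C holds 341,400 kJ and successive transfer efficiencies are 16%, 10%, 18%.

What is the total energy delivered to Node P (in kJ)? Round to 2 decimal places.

Via Node J: 230000 × 0.11 × 0.2 × 0.19 × 0.18 = 173.052 kJ
Via Node C: 341400 × 0.16 × 0.1 × 0.18 = 983.232 kJ
Total at Node P: 173.052 + 983.232 = 1156.284 kJ

1156.28 kJ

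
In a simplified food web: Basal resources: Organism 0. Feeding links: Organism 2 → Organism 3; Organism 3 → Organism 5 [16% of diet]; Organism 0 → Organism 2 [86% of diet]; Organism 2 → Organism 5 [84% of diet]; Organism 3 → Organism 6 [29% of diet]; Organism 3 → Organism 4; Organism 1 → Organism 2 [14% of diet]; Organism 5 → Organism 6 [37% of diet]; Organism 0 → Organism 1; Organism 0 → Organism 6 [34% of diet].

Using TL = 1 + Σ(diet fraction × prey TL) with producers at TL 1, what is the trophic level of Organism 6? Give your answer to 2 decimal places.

3.47

Organism 1: 1 + 1 = 2
Organism 2: 1 + (0.14×2 + 0.86×1) = 2.14
Organism 3: 1 + 2.14 = 3.14
Organism 4: 1 + 3.14 = 4.14
Organism 5: 1 + (0.16×3.14 + 0.84×2.14) = 3.3
Organism 6: 1 + (0.34×1 + 0.37×3.3 + 0.29×3.14) = 3.4716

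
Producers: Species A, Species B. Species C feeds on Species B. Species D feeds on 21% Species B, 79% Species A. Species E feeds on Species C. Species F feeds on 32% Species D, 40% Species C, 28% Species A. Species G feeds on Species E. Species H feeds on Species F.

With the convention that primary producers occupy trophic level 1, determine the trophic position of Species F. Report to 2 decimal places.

Species C: 1 + 1 = 2
Species D: 1 + (0.21×1 + 0.79×1) = 2
Species E: 1 + 2 = 3
Species F: 1 + (0.32×2 + 0.4×2 + 0.28×1) = 2.72
Species G: 1 + 3 = 4
Species H: 1 + 2.72 = 3.72

2.72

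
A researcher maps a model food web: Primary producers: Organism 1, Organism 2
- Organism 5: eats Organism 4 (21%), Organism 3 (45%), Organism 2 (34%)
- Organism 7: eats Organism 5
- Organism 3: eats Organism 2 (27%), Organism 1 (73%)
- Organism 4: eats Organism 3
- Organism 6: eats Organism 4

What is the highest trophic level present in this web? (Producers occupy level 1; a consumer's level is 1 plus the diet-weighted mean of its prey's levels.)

4

Organism 3: 1 + (0.27×1 + 0.73×1) = 2
Organism 4: 1 + 2 = 3
Organism 5: 1 + (0.21×3 + 0.45×2 + 0.34×1) = 2.87
Organism 6: 1 + 3 = 4
Organism 7: 1 + 2.87 = 3.87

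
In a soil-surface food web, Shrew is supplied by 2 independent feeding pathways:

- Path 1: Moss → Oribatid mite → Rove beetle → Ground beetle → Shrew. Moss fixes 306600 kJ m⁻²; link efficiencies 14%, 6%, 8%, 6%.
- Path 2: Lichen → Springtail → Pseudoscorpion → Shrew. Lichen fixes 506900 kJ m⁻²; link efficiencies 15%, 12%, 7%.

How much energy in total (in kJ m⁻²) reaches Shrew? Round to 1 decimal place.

651.1 kJ m⁻²

Path 1: 306600 × 0.14 × 0.06 × 0.08 × 0.06 = 12.362112 kJ m⁻²
Path 2: 506900 × 0.15 × 0.12 × 0.07 = 638.694 kJ m⁻²
Total at Shrew: 12.362112 + 638.694 = 651.056112 kJ m⁻²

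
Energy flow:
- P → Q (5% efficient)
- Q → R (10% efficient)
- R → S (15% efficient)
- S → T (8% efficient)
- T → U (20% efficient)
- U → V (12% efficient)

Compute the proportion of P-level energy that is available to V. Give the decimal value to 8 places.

Product of link efficiencies: 0.05 × 0.1 × 0.15 × 0.08 × 0.2 × 0.12 = 0.00000144

0.00000144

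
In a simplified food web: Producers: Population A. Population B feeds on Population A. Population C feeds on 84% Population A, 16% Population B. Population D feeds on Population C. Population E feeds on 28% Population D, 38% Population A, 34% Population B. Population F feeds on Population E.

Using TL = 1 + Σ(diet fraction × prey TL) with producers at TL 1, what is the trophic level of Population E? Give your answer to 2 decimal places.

2.94

Population B: 1 + 1 = 2
Population C: 1 + (0.84×1 + 0.16×2) = 2.16
Population D: 1 + 2.16 = 3.16
Population E: 1 + (0.28×3.16 + 0.38×1 + 0.34×2) = 2.9448
Population F: 1 + 2.9448 = 3.9448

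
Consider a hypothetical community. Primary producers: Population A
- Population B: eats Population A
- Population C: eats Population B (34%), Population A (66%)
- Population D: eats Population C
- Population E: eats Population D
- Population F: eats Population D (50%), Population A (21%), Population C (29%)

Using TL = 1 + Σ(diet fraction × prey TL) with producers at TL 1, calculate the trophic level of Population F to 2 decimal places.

3.56

Population B: 1 + 1 = 2
Population C: 1 + (0.34×2 + 0.66×1) = 2.34
Population D: 1 + 2.34 = 3.34
Population E: 1 + 3.34 = 4.34
Population F: 1 + (0.5×3.34 + 0.21×1 + 0.29×2.34) = 3.5586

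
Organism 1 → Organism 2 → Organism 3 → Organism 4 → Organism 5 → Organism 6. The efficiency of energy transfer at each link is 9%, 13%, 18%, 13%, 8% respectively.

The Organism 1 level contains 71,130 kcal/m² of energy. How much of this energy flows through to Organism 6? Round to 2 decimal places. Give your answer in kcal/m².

1.56 kcal/m²

Organism 2: 71130 × 0.09 = 6401.7 kcal/m²
Organism 3: 6401.7 × 0.13 = 832.221 kcal/m²
Organism 4: 832.221 × 0.18 = 149.79978 kcal/m²
Organism 5: 149.79978 × 0.13 = 19.4739714 kcal/m²
Organism 6: 19.4739714 × 0.08 = 1.557917712 kcal/m²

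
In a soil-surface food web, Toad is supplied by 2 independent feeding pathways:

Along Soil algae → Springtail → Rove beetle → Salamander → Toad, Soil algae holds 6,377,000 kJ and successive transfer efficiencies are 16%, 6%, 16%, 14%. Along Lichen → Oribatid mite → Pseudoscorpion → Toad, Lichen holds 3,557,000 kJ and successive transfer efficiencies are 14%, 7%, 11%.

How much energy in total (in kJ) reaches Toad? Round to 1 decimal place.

5205.8 kJ

Via Soil algae: 6377000 × 0.16 × 0.06 × 0.16 × 0.14 = 1371.31008 kJ
Via Lichen: 3557000 × 0.14 × 0.07 × 0.11 = 3834.446 kJ
Total at Toad: 1371.31008 + 3834.446 = 5205.75608 kJ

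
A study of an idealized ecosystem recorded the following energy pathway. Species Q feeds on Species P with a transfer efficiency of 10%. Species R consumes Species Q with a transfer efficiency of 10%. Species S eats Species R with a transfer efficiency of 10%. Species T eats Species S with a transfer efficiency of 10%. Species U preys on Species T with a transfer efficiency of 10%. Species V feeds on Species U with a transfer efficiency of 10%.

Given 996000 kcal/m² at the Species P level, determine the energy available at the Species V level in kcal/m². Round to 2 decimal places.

Species Q: 996000 × 0.1 = 99600 kcal/m²
Species R: 99600 × 0.1 = 9960 kcal/m²
Species S: 9960 × 0.1 = 996 kcal/m²
Species T: 996 × 0.1 = 99.6 kcal/m²
Species U: 99.6 × 0.1 = 9.96 kcal/m²
Species V: 9.96 × 0.1 = 0.996 kcal/m²

1.00 kcal/m²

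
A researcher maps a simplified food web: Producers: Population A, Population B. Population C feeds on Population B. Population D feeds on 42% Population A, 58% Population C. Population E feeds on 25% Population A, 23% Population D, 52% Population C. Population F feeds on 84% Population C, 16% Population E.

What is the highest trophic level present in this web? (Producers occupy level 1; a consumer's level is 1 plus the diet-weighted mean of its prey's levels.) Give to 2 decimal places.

Population C: 1 + 1 = 2
Population D: 1 + (0.42×1 + 0.58×2) = 2.58
Population E: 1 + (0.25×1 + 0.23×2.58 + 0.52×2) = 2.8834
Population F: 1 + (0.84×2 + 0.16×2.8834) = 3.141344

3.14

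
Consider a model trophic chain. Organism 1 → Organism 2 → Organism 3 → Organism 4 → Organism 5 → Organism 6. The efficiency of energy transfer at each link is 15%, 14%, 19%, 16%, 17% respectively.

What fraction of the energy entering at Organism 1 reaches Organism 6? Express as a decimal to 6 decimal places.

Product of link efficiencies: 0.15 × 0.14 × 0.19 × 0.16 × 0.17 = 0.000108528

0.000109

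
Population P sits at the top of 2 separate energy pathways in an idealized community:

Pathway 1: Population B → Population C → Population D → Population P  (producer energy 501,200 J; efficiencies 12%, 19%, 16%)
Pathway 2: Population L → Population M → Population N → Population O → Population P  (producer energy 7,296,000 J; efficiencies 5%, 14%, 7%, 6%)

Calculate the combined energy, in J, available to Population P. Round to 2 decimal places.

Pathway 1: 501200 × 0.12 × 0.19 × 0.16 = 1828.3776 J
Pathway 2: 7296000 × 0.05 × 0.14 × 0.07 × 0.06 = 214.5024 J
Total at Population P: 1828.3776 + 214.5024 = 2042.88 J

2042.88 J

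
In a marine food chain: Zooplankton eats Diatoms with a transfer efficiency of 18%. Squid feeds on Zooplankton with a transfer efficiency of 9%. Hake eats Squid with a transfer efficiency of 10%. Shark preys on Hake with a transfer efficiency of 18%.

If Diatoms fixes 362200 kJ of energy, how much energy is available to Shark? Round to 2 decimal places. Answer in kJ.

105.62 kJ

Zooplankton: 362200 × 0.18 = 65196 kJ
Squid: 65196 × 0.09 = 5867.64 kJ
Hake: 5867.64 × 0.1 = 586.764 kJ
Shark: 586.764 × 0.18 = 105.61752 kJ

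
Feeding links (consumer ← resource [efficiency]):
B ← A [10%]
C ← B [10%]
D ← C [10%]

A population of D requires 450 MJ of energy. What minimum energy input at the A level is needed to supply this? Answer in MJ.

450000 MJ

Cumulative transfer efficiency: 0.1 × 0.1 × 0.1 = 0.001
A energy = 450 / 0.001 = 450000 MJ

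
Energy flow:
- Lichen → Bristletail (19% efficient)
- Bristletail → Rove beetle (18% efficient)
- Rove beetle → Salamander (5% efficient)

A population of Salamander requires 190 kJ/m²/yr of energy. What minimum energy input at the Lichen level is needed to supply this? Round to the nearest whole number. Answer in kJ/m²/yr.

Cumulative transfer efficiency: 0.19 × 0.18 × 0.05 = 0.00171
Lichen energy = 190 / 0.00171 = 111111 kJ/m²/yr

111111 kJ/m²/yr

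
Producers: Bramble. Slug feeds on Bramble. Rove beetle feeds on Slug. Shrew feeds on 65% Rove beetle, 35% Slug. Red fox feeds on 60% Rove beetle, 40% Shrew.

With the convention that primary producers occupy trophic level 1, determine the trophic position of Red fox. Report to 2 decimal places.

Slug: 1 + 1 = 2
Rove beetle: 1 + 2 = 3
Shrew: 1 + (0.65×3 + 0.35×2) = 3.65
Red fox: 1 + (0.6×3 + 0.4×3.65) = 4.26

4.26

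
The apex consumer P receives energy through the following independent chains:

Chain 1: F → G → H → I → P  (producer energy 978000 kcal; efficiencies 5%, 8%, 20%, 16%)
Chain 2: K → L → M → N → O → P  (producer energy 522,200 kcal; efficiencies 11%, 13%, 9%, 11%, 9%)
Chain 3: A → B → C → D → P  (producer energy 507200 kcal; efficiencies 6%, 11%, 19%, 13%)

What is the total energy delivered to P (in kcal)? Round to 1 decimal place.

214.5 kcal

Chain 1: 978000 × 0.05 × 0.08 × 0.2 × 0.16 = 125.184 kcal
Chain 2: 522200 × 0.11 × 0.13 × 0.09 × 0.11 × 0.09 = 6.65350686 kcal
Chain 3: 507200 × 0.06 × 0.11 × 0.19 × 0.13 = 82.683744 kcal
Total at P: 125.184 + 6.65350686 + 82.683744 = 214.52125086 kcal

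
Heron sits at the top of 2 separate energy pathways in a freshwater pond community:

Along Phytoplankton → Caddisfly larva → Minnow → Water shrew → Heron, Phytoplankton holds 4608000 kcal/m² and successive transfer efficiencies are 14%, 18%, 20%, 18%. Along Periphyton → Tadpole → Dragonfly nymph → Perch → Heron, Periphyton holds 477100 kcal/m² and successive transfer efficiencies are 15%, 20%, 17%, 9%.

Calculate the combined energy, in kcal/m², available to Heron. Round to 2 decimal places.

4399.37 kcal/m²

Via Phytoplankton: 4608000 × 0.14 × 0.18 × 0.2 × 0.18 = 4180.3776 kcal/m²
Via Periphyton: 477100 × 0.15 × 0.2 × 0.17 × 0.09 = 218.9889 kcal/m²
Total at Heron: 4180.3776 + 218.9889 = 4399.3665 kcal/m²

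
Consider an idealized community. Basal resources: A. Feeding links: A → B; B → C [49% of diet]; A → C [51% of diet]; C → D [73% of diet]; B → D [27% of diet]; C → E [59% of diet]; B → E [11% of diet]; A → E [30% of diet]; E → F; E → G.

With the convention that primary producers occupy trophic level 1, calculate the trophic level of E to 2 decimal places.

2.99

B: 1 + 1 = 2
C: 1 + (0.49×2 + 0.51×1) = 2.49
D: 1 + (0.73×2.49 + 0.27×2) = 3.3577
E: 1 + (0.59×2.49 + 0.11×2 + 0.3×1) = 2.9891
F: 1 + 2.9891 = 3.9891
G: 1 + 2.9891 = 3.9891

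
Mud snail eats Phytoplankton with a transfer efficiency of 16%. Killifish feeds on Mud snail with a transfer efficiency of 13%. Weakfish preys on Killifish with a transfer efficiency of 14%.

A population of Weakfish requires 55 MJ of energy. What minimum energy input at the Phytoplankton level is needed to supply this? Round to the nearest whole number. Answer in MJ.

Cumulative transfer efficiency: 0.16 × 0.13 × 0.14 = 0.002912
Phytoplankton energy = 55 / 0.002912 = 18887 MJ

18887 MJ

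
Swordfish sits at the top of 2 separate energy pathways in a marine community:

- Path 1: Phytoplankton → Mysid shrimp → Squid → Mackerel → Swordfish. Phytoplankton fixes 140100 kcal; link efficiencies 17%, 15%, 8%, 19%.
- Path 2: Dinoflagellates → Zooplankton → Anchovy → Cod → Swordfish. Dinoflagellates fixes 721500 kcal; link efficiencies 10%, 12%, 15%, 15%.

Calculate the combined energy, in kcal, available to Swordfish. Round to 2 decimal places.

Path 1: 140100 × 0.17 × 0.15 × 0.08 × 0.19 = 54.30276 kcal
Path 2: 721500 × 0.1 × 0.12 × 0.15 × 0.15 = 194.805 kcal
Total at Swordfish: 54.30276 + 194.805 = 249.10776 kcal

249.11 kcal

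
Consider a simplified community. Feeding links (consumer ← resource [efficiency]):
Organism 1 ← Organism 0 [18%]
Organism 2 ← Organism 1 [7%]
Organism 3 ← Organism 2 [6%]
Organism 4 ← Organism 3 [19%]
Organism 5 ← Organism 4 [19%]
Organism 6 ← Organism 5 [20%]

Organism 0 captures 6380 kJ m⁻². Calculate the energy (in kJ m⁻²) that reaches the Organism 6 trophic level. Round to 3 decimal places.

Organism 1: 6380 × 0.18 = 1148.4 kJ m⁻²
Organism 2: 1148.4 × 0.07 = 80.388 kJ m⁻²
Organism 3: 80.388 × 0.06 = 4.82328 kJ m⁻²
Organism 4: 4.82328 × 0.19 = 0.9164232 kJ m⁻²
Organism 5: 0.9164232 × 0.19 = 0.174120408 kJ m⁻²
Organism 6: 0.174120408 × 0.2 = 0.0348240816 kJ m⁻²

0.035 kJ m⁻²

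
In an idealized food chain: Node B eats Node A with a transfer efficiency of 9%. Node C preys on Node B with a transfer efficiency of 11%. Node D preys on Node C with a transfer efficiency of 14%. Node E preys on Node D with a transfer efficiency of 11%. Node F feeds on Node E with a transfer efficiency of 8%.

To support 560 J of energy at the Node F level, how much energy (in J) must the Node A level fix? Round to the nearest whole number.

Cumulative transfer efficiency: 0.09 × 0.11 × 0.14 × 0.11 × 0.08 = 0.0000121968
Node A energy = 560 / 0.0000121968 = 45913682 J

45913682 J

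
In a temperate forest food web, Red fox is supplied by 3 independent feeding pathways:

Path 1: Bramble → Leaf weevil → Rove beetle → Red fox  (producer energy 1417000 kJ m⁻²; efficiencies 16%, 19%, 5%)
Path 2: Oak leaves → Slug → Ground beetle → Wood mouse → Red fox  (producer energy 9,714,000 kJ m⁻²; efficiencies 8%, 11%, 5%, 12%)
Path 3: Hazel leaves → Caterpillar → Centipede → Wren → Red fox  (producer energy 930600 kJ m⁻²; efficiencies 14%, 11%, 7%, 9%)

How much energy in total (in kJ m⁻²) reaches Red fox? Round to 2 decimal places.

2757.03 kJ m⁻²

Path 1: 1417000 × 0.16 × 0.19 × 0.05 = 2153.84 kJ m⁻²
Path 2: 9714000 × 0.08 × 0.11 × 0.05 × 0.12 = 512.8992 kJ m⁻²
Path 3: 930600 × 0.14 × 0.11 × 0.07 × 0.09 = 90.286812 kJ m⁻²
Total at Red fox: 2153.84 + 512.8992 + 90.286812 = 2757.026012 kJ m⁻²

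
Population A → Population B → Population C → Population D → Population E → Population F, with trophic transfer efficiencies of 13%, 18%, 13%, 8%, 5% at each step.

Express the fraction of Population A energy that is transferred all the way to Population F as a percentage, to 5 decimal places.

0.00122%

Product of link efficiencies: 0.13 × 0.18 × 0.13 × 0.08 × 0.05 = 0.000012168
As a percentage: 0.000012168 × 100 = 0.00122%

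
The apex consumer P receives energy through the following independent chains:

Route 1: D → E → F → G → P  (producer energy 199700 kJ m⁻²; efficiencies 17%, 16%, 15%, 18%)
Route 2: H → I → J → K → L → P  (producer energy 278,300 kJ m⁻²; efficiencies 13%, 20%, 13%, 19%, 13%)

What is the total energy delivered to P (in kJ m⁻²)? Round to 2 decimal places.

169.89 kJ m⁻²

Route 1: 199700 × 0.17 × 0.16 × 0.15 × 0.18 = 146.65968 kJ m⁻²
Route 2: 278300 × 0.13 × 0.2 × 0.13 × 0.19 × 0.13 = 23.2341538 kJ m⁻²
Total at P: 146.65968 + 23.2341538 = 169.8938338 kJ m⁻²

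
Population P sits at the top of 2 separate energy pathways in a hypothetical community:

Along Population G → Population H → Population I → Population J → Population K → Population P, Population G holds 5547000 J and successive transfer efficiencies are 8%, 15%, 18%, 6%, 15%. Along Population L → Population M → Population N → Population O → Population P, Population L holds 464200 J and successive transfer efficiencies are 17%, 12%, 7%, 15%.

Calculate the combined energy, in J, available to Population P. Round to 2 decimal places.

207.27 J

Via Population G: 5547000 × 0.08 × 0.15 × 0.18 × 0.06 × 0.15 = 107.83368 J
Via Population L: 464200 × 0.17 × 0.12 × 0.07 × 0.15 = 99.43164 J
Total at Population P: 107.83368 + 99.43164 = 207.26532 J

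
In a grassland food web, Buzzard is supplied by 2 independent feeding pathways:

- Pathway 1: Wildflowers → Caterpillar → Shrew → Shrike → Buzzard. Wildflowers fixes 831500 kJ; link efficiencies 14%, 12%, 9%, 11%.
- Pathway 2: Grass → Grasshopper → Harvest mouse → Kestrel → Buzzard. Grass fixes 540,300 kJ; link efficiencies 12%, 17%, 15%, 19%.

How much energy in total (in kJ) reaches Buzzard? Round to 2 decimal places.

452.43 kJ

Pathway 1: 831500 × 0.14 × 0.12 × 0.09 × 0.11 = 138.29508 kJ
Pathway 2: 540300 × 0.12 × 0.17 × 0.15 × 0.19 = 314.13042 kJ
Total at Buzzard: 138.29508 + 314.13042 = 452.4255 kJ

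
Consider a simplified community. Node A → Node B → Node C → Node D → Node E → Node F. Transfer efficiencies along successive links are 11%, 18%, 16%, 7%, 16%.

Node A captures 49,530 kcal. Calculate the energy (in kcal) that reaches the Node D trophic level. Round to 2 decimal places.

156.91 kcal

Node B: 49530 × 0.11 = 5448.3 kcal
Node C: 5448.3 × 0.18 = 980.694 kcal
Node D: 980.694 × 0.16 = 156.91104 kcal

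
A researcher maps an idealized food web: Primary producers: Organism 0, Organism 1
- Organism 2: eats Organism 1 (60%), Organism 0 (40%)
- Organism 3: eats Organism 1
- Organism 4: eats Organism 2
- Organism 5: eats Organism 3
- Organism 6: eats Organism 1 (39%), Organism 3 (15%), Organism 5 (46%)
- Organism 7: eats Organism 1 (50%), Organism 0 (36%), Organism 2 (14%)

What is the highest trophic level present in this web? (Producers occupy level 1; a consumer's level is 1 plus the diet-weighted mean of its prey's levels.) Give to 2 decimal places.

3.07

Organism 2: 1 + (0.6×1 + 0.4×1) = 2
Organism 3: 1 + 1 = 2
Organism 4: 1 + 2 = 3
Organism 5: 1 + 2 = 3
Organism 6: 1 + (0.39×1 + 0.15×2 + 0.46×3) = 3.07
Organism 7: 1 + (0.5×1 + 0.36×1 + 0.14×2) = 2.14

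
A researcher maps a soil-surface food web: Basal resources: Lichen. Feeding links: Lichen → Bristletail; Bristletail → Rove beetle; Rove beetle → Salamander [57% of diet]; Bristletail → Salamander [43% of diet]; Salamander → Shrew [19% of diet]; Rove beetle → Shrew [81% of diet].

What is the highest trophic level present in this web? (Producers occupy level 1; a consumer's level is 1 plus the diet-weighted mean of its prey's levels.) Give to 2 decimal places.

Bristletail: 1 + 1 = 2
Rove beetle: 1 + 2 = 3
Salamander: 1 + (0.57×3 + 0.43×2) = 3.57
Shrew: 1 + (0.19×3.57 + 0.81×3) = 4.1083

4.11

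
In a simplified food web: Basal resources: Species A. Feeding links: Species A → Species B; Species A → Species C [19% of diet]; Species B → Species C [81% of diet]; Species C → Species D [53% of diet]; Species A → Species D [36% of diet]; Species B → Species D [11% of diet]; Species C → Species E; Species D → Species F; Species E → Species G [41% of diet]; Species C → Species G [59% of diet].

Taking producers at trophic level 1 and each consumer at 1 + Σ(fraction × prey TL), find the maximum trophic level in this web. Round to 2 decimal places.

4.22

Species B: 1 + 1 = 2
Species C: 1 + (0.19×1 + 0.81×2) = 2.81
Species D: 1 + (0.53×2.81 + 0.36×1 + 0.11×2) = 3.0693
Species E: 1 + 2.81 = 3.81
Species F: 1 + 3.0693 = 4.0693
Species G: 1 + (0.41×3.81 + 0.59×2.81) = 4.22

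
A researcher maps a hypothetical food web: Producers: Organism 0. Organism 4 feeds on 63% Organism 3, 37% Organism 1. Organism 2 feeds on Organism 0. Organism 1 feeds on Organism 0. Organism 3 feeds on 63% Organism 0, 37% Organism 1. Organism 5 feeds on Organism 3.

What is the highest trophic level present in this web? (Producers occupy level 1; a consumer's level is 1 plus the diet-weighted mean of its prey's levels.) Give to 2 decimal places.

Organism 1: 1 + 1 = 2
Organism 2: 1 + 1 = 2
Organism 3: 1 + (0.63×1 + 0.37×2) = 2.37
Organism 4: 1 + (0.63×2.37 + 0.37×2) = 3.2331
Organism 5: 1 + 2.37 = 3.37

3.37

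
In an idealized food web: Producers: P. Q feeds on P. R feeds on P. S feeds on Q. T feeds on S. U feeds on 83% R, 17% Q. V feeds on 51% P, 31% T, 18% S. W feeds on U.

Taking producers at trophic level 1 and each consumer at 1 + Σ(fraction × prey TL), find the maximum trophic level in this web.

4

Q: 1 + 1 = 2
R: 1 + 1 = 2
S: 1 + 2 = 3
T: 1 + 3 = 4
U: 1 + (0.83×2 + 0.17×2) = 3
V: 1 + (0.51×1 + 0.31×4 + 0.18×3) = 3.29
W: 1 + 3 = 4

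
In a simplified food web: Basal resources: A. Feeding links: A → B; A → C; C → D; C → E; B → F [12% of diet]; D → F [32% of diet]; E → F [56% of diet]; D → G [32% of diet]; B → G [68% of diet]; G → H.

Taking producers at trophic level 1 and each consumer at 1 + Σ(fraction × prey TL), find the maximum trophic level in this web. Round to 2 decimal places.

B: 1 + 1 = 2
C: 1 + 1 = 2
D: 1 + 2 = 3
E: 1 + 2 = 3
F: 1 + (0.12×2 + 0.32×3 + 0.56×3) = 3.88
G: 1 + (0.32×3 + 0.68×2) = 3.32
H: 1 + 3.32 = 4.32

4.32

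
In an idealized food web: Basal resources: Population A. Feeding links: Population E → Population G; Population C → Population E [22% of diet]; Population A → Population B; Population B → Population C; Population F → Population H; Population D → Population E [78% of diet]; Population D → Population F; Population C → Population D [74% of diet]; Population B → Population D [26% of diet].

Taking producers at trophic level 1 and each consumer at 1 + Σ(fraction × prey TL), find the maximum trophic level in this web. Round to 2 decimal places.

5.74

Population B: 1 + 1 = 2
Population C: 1 + 2 = 3
Population D: 1 + (0.26×2 + 0.74×3) = 3.74
Population E: 1 + (0.22×3 + 0.78×3.74) = 4.5772
Population F: 1 + 3.74 = 4.74
Population G: 1 + 4.5772 = 5.5772
Population H: 1 + 4.74 = 5.74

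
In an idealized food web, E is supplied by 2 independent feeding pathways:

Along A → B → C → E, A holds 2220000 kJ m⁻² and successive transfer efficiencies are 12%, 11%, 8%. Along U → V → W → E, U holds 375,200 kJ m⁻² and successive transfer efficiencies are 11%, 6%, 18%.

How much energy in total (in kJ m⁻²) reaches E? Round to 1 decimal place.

2790.1 kJ m⁻²

Via A: 2220000 × 0.12 × 0.11 × 0.08 = 2344.32 kJ m⁻²
Via U: 375200 × 0.11 × 0.06 × 0.18 = 445.7376 kJ m⁻²
Total at E: 2344.32 + 445.7376 = 2790.0576 kJ m⁻²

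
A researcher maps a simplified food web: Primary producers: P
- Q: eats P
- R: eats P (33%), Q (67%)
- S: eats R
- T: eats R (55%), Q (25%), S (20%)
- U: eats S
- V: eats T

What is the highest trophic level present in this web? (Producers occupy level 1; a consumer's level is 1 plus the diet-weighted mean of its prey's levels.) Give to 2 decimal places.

Q: 1 + 1 = 2
R: 1 + (0.33×1 + 0.67×2) = 2.67
S: 1 + 2.67 = 3.67
T: 1 + (0.55×2.67 + 0.25×2 + 0.2×3.67) = 3.7025
U: 1 + 3.67 = 4.67
V: 1 + 3.7025 = 4.7025

4.70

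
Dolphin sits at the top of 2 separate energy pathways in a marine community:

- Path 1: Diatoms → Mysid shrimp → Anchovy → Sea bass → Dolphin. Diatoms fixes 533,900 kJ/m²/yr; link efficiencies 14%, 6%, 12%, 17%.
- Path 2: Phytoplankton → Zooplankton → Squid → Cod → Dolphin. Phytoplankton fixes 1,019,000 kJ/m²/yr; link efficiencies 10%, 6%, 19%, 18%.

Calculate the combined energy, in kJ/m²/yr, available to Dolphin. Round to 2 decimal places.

Path 1: 533900 × 0.14 × 0.06 × 0.12 × 0.17 = 91.489104 kJ/m²/yr
Path 2: 1019000 × 0.1 × 0.06 × 0.19 × 0.18 = 209.0988 kJ/m²/yr
Total at Dolphin: 91.489104 + 209.0988 = 300.587904 kJ/m²/yr

300.59 kJ/m²/yr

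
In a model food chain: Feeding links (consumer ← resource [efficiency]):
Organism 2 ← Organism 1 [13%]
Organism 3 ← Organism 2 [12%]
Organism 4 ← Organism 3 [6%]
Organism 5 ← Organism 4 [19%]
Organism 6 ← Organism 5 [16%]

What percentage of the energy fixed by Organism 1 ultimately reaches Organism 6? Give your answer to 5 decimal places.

Product of link efficiencies: 0.13 × 0.12 × 0.06 × 0.19 × 0.16 = 0.0000284544
As a percentage: 0.0000284544 × 100 = 0.00285%

0.00285%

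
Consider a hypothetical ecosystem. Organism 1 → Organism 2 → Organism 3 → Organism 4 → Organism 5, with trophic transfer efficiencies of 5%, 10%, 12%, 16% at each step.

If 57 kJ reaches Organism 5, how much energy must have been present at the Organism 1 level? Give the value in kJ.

593750 kJ

Cumulative transfer efficiency: 0.05 × 0.1 × 0.12 × 0.16 = 0.000096
Organism 1 energy = 57 / 0.000096 = 593750 kJ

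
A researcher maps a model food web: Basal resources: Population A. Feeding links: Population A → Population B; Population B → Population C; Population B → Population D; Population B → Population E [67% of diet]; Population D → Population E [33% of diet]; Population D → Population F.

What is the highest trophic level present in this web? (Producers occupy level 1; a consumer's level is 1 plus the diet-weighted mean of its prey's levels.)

Population B: 1 + 1 = 2
Population C: 1 + 2 = 3
Population D: 1 + 2 = 3
Population E: 1 + (0.67×2 + 0.33×3) = 3.33
Population F: 1 + 3 = 4

4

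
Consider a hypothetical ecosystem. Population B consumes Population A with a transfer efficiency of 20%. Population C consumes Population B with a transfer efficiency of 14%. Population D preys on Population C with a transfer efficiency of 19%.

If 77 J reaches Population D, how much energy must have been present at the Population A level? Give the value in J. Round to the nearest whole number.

Cumulative transfer efficiency: 0.2 × 0.14 × 0.19 = 0.00532
Population A energy = 77 / 0.00532 = 14474 J

14474 J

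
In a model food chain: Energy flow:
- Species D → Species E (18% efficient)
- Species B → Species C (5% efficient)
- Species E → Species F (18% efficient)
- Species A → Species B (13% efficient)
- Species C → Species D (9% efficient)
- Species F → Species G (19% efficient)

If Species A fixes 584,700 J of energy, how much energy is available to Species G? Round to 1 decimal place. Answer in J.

Species B: 584700 × 0.13 = 76011 J
Species C: 76011 × 0.05 = 3800.55 J
Species D: 3800.55 × 0.09 = 342.0495 J
Species E: 342.0495 × 0.18 = 61.56891 J
Species F: 61.56891 × 0.18 = 11.0824038 J
Species G: 11.0824038 × 0.19 = 2.105656722 J

2.1 J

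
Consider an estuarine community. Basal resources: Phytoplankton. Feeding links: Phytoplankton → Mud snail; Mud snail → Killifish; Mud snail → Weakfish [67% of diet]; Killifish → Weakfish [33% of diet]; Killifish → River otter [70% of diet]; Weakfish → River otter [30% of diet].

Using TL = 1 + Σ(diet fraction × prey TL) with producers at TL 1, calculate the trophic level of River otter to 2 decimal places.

4.10

Mud snail: 1 + 1 = 2
Killifish: 1 + 2 = 3
Weakfish: 1 + (0.67×2 + 0.33×3) = 3.33
River otter: 1 + (0.7×3 + 0.3×3.33) = 4.099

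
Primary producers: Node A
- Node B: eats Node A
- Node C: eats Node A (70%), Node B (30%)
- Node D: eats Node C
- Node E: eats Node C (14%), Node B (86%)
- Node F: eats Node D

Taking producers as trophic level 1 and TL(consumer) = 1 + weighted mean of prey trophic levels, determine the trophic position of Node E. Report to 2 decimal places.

Node B: 1 + 1 = 2
Node C: 1 + (0.7×1 + 0.3×2) = 2.3
Node D: 1 + 2.3 = 3.3
Node E: 1 + (0.14×2.3 + 0.86×2) = 3.042
Node F: 1 + 3.3 = 4.3

3.04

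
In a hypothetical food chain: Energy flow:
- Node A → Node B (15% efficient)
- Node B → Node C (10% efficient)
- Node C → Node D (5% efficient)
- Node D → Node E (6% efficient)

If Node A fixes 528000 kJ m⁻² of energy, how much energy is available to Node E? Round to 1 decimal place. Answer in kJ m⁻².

Node B: 528000 × 0.15 = 79200 kJ m⁻²
Node C: 79200 × 0.1 = 7920 kJ m⁻²
Node D: 7920 × 0.05 = 396 kJ m⁻²
Node E: 396 × 0.06 = 23.76 kJ m⁻²

23.8 kJ m⁻²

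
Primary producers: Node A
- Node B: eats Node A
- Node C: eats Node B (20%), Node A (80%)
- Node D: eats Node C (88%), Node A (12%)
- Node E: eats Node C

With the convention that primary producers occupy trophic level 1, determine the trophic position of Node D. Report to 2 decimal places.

Node B: 1 + 1 = 2
Node C: 1 + (0.2×2 + 0.8×1) = 2.2
Node D: 1 + (0.88×2.2 + 0.12×1) = 3.056
Node E: 1 + 2.2 = 3.2

3.06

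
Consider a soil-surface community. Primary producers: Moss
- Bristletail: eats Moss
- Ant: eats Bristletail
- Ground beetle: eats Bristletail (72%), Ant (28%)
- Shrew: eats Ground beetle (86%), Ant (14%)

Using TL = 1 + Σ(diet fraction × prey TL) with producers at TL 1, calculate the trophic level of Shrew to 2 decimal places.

4.24

Bristletail: 1 + 1 = 2
Ant: 1 + 2 = 3
Ground beetle: 1 + (0.72×2 + 0.28×3) = 3.28
Shrew: 1 + (0.86×3.28 + 0.14×3) = 4.2408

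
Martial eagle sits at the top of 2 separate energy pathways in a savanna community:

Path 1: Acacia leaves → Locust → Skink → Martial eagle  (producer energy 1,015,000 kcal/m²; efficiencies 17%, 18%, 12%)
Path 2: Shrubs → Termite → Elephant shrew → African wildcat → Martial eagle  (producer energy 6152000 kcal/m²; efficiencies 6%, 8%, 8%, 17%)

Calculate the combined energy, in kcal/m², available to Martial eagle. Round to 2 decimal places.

4128.68 kcal/m²

Path 1: 1015000 × 0.17 × 0.18 × 0.12 = 3727.08 kcal/m²
Path 2: 6152000 × 0.06 × 0.08 × 0.08 × 0.17 = 401.60256 kcal/m²
Total at Martial eagle: 3727.08 + 401.60256 = 4128.68256 kcal/m²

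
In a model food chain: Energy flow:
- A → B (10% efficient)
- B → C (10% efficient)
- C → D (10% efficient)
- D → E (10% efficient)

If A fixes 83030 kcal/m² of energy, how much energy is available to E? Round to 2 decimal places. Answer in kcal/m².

8.30 kcal/m²

B: 83030 × 0.1 = 8303 kcal/m²
C: 8303 × 0.1 = 830.3 kcal/m²
D: 830.3 × 0.1 = 83.03 kcal/m²
E: 83.03 × 0.1 = 8.303 kcal/m²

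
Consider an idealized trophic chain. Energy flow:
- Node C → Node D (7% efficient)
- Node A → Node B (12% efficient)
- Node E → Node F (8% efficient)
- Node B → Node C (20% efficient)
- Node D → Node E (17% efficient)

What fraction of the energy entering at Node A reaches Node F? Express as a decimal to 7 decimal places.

0.0000228

Product of link efficiencies: 0.12 × 0.2 × 0.07 × 0.17 × 0.08 = 0.000022848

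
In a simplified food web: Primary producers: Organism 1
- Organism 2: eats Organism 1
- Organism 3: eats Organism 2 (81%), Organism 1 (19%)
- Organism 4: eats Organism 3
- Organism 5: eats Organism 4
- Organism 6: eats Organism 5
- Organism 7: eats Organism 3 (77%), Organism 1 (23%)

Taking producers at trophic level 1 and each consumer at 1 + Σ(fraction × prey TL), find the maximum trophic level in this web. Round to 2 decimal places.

5.81

Organism 2: 1 + 1 = 2
Organism 3: 1 + (0.81×2 + 0.19×1) = 2.81
Organism 4: 1 + 2.81 = 3.81
Organism 5: 1 + 3.81 = 4.81
Organism 6: 1 + 4.81 = 5.81
Organism 7: 1 + (0.77×2.81 + 0.23×1) = 3.3937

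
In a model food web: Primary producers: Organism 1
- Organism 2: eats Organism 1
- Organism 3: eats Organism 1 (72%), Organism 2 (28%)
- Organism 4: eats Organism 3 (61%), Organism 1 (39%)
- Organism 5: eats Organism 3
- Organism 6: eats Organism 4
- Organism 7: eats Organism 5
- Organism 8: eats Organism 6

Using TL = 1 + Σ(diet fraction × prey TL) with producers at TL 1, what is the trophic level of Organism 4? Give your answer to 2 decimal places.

2.78

Organism 2: 1 + 1 = 2
Organism 3: 1 + (0.72×1 + 0.28×2) = 2.28
Organism 4: 1 + (0.61×2.28 + 0.39×1) = 2.7808
Organism 5: 1 + 2.28 = 3.28
Organism 6: 1 + 2.7808 = 3.7808
Organism 7: 1 + 3.28 = 4.28
Organism 8: 1 + 3.7808 = 4.7808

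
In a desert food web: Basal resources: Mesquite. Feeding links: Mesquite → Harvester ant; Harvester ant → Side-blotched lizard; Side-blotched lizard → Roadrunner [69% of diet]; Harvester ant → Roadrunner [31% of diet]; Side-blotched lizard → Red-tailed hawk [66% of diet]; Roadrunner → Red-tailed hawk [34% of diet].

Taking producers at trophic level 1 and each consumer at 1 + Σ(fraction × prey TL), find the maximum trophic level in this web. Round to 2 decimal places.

Harvester ant: 1 + 1 = 2
Side-blotched lizard: 1 + 2 = 3
Roadrunner: 1 + (0.69×3 + 0.31×2) = 3.69
Red-tailed hawk: 1 + (0.66×3 + 0.34×3.69) = 4.2346

4.23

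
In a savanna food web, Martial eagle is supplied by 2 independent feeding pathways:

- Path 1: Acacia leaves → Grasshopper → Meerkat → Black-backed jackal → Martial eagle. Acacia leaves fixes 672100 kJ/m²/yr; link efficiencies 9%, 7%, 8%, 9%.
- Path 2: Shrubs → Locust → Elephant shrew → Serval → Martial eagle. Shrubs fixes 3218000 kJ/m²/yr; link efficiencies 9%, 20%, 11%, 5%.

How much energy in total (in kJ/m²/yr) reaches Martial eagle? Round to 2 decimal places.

349.07 kJ/m²/yr

Path 1: 672100 × 0.09 × 0.07 × 0.08 × 0.09 = 30.486456 kJ/m²/yr
Path 2: 3218000 × 0.09 × 0.2 × 0.11 × 0.05 = 318.582 kJ/m²/yr
Total at Martial eagle: 30.486456 + 318.582 = 349.068456 kJ/m²/yr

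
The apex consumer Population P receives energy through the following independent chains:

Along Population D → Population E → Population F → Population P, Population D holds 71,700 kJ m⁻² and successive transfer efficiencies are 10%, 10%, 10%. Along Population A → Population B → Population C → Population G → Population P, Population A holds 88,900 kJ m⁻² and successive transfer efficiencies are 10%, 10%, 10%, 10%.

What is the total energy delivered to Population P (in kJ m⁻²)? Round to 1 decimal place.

80.6 kJ m⁻²

Via Population D: 71700 × 0.1 × 0.1 × 0.1 = 71.7 kJ m⁻²
Via Population A: 88900 × 0.1 × 0.1 × 0.1 × 0.1 = 8.89 kJ m⁻²
Total at Population P: 71.7 + 8.89 = 80.59 kJ m⁻²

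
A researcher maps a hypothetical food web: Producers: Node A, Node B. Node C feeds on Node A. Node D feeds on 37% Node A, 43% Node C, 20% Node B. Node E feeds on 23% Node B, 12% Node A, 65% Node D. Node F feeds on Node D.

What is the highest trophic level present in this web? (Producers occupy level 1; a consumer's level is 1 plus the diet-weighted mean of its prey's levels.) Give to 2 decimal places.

3.43

Node C: 1 + 1 = 2
Node D: 1 + (0.37×1 + 0.43×2 + 0.2×1) = 2.43
Node E: 1 + (0.23×1 + 0.12×1 + 0.65×2.43) = 2.9295
Node F: 1 + 2.43 = 3.43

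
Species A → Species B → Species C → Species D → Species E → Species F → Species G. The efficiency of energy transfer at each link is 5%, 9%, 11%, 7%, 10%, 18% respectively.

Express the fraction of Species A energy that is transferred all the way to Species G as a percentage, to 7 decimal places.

0.0000624%

Product of link efficiencies: 0.05 × 0.09 × 0.11 × 0.07 × 0.1 × 0.18 = 0.0000006237
As a percentage: 0.0000006237 × 100 = 0.0000624%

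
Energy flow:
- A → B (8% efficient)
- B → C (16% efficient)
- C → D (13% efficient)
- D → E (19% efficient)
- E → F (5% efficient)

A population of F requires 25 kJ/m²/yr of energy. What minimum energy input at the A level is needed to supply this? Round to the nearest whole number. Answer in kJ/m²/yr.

1581478 kJ/m²/yr

Cumulative transfer efficiency: 0.08 × 0.16 × 0.13 × 0.19 × 0.05 = 0.000015808
A energy = 25 / 0.000015808 = 1581478 kJ/m²/yr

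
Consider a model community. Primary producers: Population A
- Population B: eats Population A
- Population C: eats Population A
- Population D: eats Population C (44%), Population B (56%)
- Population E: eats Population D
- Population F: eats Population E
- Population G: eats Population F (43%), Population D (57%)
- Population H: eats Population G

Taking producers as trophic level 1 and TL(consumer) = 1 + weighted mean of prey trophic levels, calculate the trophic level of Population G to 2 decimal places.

4.86

Population B: 1 + 1 = 2
Population C: 1 + 1 = 2
Population D: 1 + (0.44×2 + 0.56×2) = 3
Population E: 1 + 3 = 4
Population F: 1 + 4 = 5
Population G: 1 + (0.43×5 + 0.57×3) = 4.86
Population H: 1 + 4.86 = 5.86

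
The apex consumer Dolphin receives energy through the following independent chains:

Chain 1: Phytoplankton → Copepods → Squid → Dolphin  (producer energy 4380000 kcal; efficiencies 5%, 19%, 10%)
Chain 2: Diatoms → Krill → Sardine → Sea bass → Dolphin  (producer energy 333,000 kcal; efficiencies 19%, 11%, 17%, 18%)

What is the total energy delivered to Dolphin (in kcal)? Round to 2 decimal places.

Chain 1: 4380000 × 0.05 × 0.19 × 0.1 = 4161 kcal
Chain 2: 333000 × 0.19 × 0.11 × 0.17 × 0.18 = 212.96682 kcal
Total at Dolphin: 4161 + 212.96682 = 4373.96682 kcal

4373.97 kcal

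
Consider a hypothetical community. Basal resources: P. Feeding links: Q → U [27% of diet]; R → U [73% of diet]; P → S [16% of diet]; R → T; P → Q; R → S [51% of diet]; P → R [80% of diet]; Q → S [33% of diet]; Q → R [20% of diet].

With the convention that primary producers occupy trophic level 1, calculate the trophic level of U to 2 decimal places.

Q: 1 + 1 = 2
R: 1 + (0.8×1 + 0.2×2) = 2.2
S: 1 + (0.33×2 + 0.16×1 + 0.51×2.2) = 2.942
T: 1 + 2.2 = 3.2
U: 1 + (0.27×2 + 0.73×2.2) = 3.146

3.15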